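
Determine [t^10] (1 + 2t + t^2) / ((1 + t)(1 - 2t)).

1536

The denominator gives the recurrence a_n = a_(n−1) + 2a_(n−2) for n ≥ 3; the numerator fixes a_0 = 1, a_1 = 3, a_2 = 6.
Iterating: 1, 3, 6, 12, 24, 48, 96, 192, 384, 768, 1536, so a_10 = 1536.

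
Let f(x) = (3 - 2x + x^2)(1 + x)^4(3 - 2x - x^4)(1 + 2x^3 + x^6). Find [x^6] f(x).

(3 - 2x + x^2) has coefficients 3,-2,1 for degrees 0…2.
(1 + x)^4 has coefficients 1,4,6,4,1,0,0 for degrees 0…6.
Multiplying by (3 - 2x - x^4) gives running coefficients 3,10,10,0,-6,-6,-6 for degrees 0…6.
Finally multiplying by (1 + 2x^3 + x^6), the product of all factors after the first has coefficients 3,10,10,6,14,14,-3 for degrees 0…6.
[x^6] = 3·(-3) − 2·14 + 1·14 = -23.

-23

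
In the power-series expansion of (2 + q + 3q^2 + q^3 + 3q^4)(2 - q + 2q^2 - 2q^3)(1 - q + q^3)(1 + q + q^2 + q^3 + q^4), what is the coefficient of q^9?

3

(2 + q + 3q^2 + q^3 + 3q^4) has coefficients 2,1,3,1,3 for degrees 0…4.
(2 - q + 2q^2 - 2q^3) has coefficients 2,-1,2,-2,0,0,0,0,0,0 for degrees 0…9.
Multiplying by (1 - q + q^3) gives running coefficients 2,-3,3,-2,1,2,-2,0,0,0 for degrees 0…9.
Finally multiplying by (1 + q + q^2 + q^3 + q^4), the product of all factors after the first has coefficients 2,-1,2,0,1,1,2,-1,1,0 for degrees 0…9.
[q^9] = 2·0 + 1·1 + 3·(-1) + 1·2 + 3·1 = 3.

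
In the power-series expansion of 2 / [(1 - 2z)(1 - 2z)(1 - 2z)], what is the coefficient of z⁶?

3584

The denominator gives the recurrence a_n = 6a_(n−1) − 12a_(n−2) + 8a_(n−3) for n ≥ 3; the numerator fixes a_0 = 2, a_1 = 12, a_2 = 48.
Iterating: 2, 12, 48, 160, 480, 1344, 3584, so a_6 = 3584.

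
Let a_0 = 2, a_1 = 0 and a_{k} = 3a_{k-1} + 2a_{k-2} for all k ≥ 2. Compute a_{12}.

1134668

The ordinary generating function has denominator 1 - 3y - 2y^2.
Iterating the recurrence: a_0,…,a_{12} = 2, 0, 4, 12, 44, 156, 556, 1980, 7052, 25116, 89452, 318588, 1134668.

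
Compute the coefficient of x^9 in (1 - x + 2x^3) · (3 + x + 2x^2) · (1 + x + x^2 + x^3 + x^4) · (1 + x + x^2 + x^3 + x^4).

(1 - x + 2x^3) has coefficients 1,-1,0,2 for degrees 0…3.
(3 + x + 2x^2) has coefficients 3,1,2,0,0,0,0,0,0,0 for degrees 0…9.
Multiplying by (1 + x + x^2 + x^3 + x^4) gives running coefficients 3,4,6,6,6,3,2,0,0,0 for degrees 0…9.
Finally multiplying by (1 + x + x^2 + x^3 + x^4), the product of all factors after the first has coefficients 3,7,13,19,25,25,23,17,11,5 for degrees 0…9.
[x^9] = 1·5 − 1·11 + 2·23 = 40.

40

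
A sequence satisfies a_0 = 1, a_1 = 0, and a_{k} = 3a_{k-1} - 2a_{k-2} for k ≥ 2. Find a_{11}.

-2046

The ordinary generating function has denominator 1 - 3y + 2y^2.
Iterating the recurrence: a_0,…,a_{11} = 1, 0, -2, -6, -14, -30, -62, -126, -254, -510, -1022, -2046.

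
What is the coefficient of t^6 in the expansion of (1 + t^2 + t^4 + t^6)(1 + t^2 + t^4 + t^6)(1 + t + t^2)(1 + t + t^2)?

(1 + t^2 + t^4 + t^6) has coefficients 1,0,1,0,1,0,1 for degrees 0…6.
(1 + t^2 + t^4 + t^6) has coefficients 1,0,1,0,1,0,1 for degrees 0…6.
Multiplying by (1 + t + t^2) gives running coefficients 1,1,2,1,2,1,2 for degrees 0…6.
Finally multiplying by (1 + t + t^2), the product of all factors after the first has coefficients 1,2,4,4,5,4,5 for degrees 0…6.
[t^6] = 1·5 + 1·5 + 1·4 + 1·1 = 15.

15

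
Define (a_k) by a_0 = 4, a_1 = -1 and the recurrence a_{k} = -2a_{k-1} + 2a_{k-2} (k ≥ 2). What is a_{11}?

-71776

The ordinary generating function has denominator 1 + 2z - 2z^2.
Iterating the recurrence: a_0,…,a_{11} = 4, -1, 10, -22, 64, -172, 472, -1288, 3520, -9616, 26272, -71776.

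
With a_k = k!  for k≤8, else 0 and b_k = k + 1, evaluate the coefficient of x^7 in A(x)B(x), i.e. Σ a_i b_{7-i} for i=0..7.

The convolution is the t^7 coefficient of A(t)B(t).
Σ = 1·8 + 1·7 + 2·6 + 6·5 + 24·4 + 120·3 + 720·2 + 5040·1 = 6993.

6993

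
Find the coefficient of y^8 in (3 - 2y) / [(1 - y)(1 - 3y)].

Partial fractions give a closed form: a_n = (-1/2)·1^n + (7/2)·3^n.
At n = 8: a_8 = 22963.

22963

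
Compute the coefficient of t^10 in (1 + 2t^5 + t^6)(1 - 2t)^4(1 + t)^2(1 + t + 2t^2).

-14

(1 + 2t^5 + t^6) has coefficients 1,0,0,0,0,2,1 for degrees 0…6.
(1 - 2t)^4 has coefficients 1,-8,24,-32,16,0,0,0,0,0,0 for degrees 0…10.
Multiplying by (1 + t)^2 gives running coefficients 1,-6,9,8,-24,0,16,0,0,0,0 for degrees 0…10.
Finally multiplying by (1 + t + 2t^2), the product of all factors after the first has coefficients 1,-5,5,5,2,-8,-32,16,32,0,0 for degrees 0…10.
[t^10] = 1·0 + 2·(-8) + 1·2 = -14.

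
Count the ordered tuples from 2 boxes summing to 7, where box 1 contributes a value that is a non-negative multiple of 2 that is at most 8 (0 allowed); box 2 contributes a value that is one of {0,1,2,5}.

2

The generating function for the choices is (1 + q² + q⁴ + q⁶ + q⁸)·(1 + q + q² + q⁵); the count is [q⁷].
(1 + q² + q⁴ + q⁶ + q⁸) has coefficients 1,0,1,0,1,0,1,0 for degrees 0…7.
(1 + q + q² + q⁵) has coefficients 1,1,1,0,0,1,0,0 for degrees 0…7.
[q⁷] = 1·0 + 1·1 + 1·0 + 1·1 = 2.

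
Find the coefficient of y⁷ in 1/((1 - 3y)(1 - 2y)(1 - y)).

9330

Partial fractions give a closed form: a_n = (9/2)·3^n + (-4)·2^n + (1/2)·1^n.
At n = 7: a_7 = 9330.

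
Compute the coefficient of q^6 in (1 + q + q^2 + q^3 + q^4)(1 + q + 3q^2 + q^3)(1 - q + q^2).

(1 + q + q^2 + q^3 + q^4) has coefficients 1,1,1,1,1 for degrees 0…4.
(1 + q + 3q^2 + q^3) has coefficients 1,1,3,1,0,0,0 for degrees 0…6.
Finally multiplying by (1 - q + q^2), the product of all factors after the first has coefficients 1,0,3,-1,2,1,0 for degrees 0…6.
[q^6] = 1·0 + 1·1 + 1·2 + 1·(-1) + 1·3 = 5.

5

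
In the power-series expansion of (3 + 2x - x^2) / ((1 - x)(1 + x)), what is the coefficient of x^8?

The denominator gives the recurrence a_n = a_(n−2) for n ≥ 3; the numerator fixes a_0 = 3, a_1 = 2, a_2 = 2.
Iterating: 3, 2, 2, 2, 2, 2, 2, 2, 2, so a_8 = 2.

2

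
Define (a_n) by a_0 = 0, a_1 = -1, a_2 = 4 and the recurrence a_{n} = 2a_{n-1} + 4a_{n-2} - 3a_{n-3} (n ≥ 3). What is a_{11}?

The ordinary generating function has denominator 1 - 2q - 4q^2 + 3q^3.
Iterating the recurrence: a_0,…,a_{11} = 0, -1, 4, 4, 27, 58, 212, 575, 1824, 5312, 16195, 48166.

48166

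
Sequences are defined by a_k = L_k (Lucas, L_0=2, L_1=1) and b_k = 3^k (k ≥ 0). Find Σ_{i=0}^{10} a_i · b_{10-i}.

Write out a_i and b_{10-i} for i = 0,…,10 and sum the products.
Σ = 2·59049 + 1·19683 + 3·6561 + 4·2187 + 7·729 + 11·243 + 18·81 + 29·27 + 47·9 + 76·3 + 123·1 = 177003.

177003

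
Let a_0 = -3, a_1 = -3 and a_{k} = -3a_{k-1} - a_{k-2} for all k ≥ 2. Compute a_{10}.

28047

The ordinary generating function has denominator 1 + 3t + t^2.
Iterating the recurrence: a_0,…,a_{10} = -3, -3, 12, -33, 87, -228, 597, -1563, 4092, -10713, 28047.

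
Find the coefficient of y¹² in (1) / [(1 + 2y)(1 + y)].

8191

Partial fractions give a closed form: a_n = (2)·(-2)^n + (-1)·(-1)^n.
At n = 12: a_12 = 8191.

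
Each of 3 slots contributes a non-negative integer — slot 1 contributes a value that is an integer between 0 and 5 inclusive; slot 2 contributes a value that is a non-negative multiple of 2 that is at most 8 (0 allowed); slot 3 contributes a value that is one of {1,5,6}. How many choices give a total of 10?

9

The generating function for the choices is (1 + z + z^2 + z^3 + z^4 + z^5)·(1 + z^2 + z^4 + z^6 + z^8)·(z + z^5 + z^6); the count is [z^10].
(1 + z + z^2 + z^3 + z^4 + z^5) has coefficients 1,1,1,1,1,1 for degrees 0…5.
(1 + z^2 + z^4 + z^6 + z^8) has coefficients 1,0,1,0,1,0,1,0,1,0,0 for degrees 0…10.
Finally multiplying by (z + z^5 + z^6), the product of all factors after the first has coefficients 0,1,0,1,0,2,1,2,1,2,1 for degrees 0…10.
[z^10] = 1·1 + 1·2 + 1·1 + 1·2 + 1·1 + 1·2 = 9.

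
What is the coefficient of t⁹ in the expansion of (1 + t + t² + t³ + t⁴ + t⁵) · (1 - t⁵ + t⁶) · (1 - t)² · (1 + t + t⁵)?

0

(1 + t + t² + t³ + t⁴ + t⁵) has coefficients 1,1,1,1,1,1 for degrees 0…5.
(1 - t⁵ + t⁶) has coefficients 1,0,0,0,0,-1,1,0,0,0 for degrees 0…9.
Multiplying by (1 - t)² gives running coefficients 1,-2,1,0,0,-1,3,-3,1,0 for degrees 0…9.
Finally multiplying by (1 + t + t⁵), the product of all factors after the first has coefficients 1,-1,-1,1,0,0,0,1,-2,1 for degrees 0…9.
[t⁹] = 1·1 + 1·(-2) + 1·1 + 1·0 + 1·0 + 1·0 = 0.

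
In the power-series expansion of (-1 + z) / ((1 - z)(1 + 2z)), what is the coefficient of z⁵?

32

Partial fractions give a closed form: a_n = (-1)·(-2)^n.
At n = 5: a_5 = 32.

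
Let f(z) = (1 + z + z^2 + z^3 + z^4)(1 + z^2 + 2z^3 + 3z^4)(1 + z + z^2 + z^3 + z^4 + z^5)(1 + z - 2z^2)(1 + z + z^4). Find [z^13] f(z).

-37

(1 + z + z^2 + z^3 + z^4) has coefficients 1,1,1,1,1 for degrees 0…4.
(1 + z^2 + 2z^3 + 3z^4) has coefficients 1,0,1,2,3,0,0,0,0,0,0,0,0,0 for degrees 0…13.
Multiplying by (1 + z + z^2 + z^3 + z^4 + z^5) gives running coefficients 1,1,2,4,7,7,6,6,5,3,0,0,0,0 for degrees 0…13.
Multiplying by (1 + z - 2z^2) gives running coefficients 1,2,1,4,7,6,-1,-2,-1,-4,-7,-6,0,0 for degrees 0…13.
Finally multiplying by (1 + z + z^4), the product of all factors after the first has coefficients 1,3,3,5,12,15,6,1,4,1,-12,-15,-7,-4 for degrees 0…13.
[z^13] = 1·(-4) + 1·(-7) + 1·(-15) + 1·(-12) + 1·1 = -37.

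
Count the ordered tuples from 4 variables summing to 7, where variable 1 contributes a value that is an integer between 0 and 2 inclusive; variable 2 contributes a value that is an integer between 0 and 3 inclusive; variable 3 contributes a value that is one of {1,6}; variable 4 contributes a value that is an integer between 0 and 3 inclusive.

The generating function for the choices is (1 + z + z²)·(1 + z + z² + z³)·(z + z⁶)·(1 + z + z² + z³); the count is [z⁷].
(1 + z + z²) has coefficients 1,1,1 for degrees 0…2.
(1 + z + z² + z³) has coefficients 1,1,1,1,0,0,0,0 for degrees 0…7.
Multiplying by (z + z⁶) gives running coefficients 0,1,1,1,1,0,1,1 for degrees 0…7.
Finally multiplying by (1 + z + z² + z³), the product of all factors after the first has coefficients 0,1,2,3,4,3,3,3 for degrees 0…7.
[z⁷] = 1·3 + 1·3 + 1·3 = 9.

9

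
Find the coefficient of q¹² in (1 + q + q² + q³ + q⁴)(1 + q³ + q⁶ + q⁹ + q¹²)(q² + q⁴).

3

(1 + q + q² + q³ + q⁴) has coefficients 1,1,1,1,1 for degrees 0…4.
(1 + q³ + q⁶ + q⁹ + q¹²) has coefficients 1,0,0,1,0,0,1,0,0,1,0,0,1 for degrees 0…12.
Finally multiplying by (q² + q⁴), the product of all factors after the first has coefficients 0,0,1,0,1,1,0,1,1,0,1,1,0 for degrees 0…12.
[q¹²] = 1·0 + 1·1 + 1·1 + 1·0 + 1·1 = 3.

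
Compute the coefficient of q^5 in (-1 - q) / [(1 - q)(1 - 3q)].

-485

The denominator gives the recurrence a_n = 4a_(n−1) − 3a_(n−2) for n ≥ 2; the numerator fixes a_0 = -1, a_1 = -5.
Iterating: -1, -5, -17, -53, -161, -485, so a_5 = -485.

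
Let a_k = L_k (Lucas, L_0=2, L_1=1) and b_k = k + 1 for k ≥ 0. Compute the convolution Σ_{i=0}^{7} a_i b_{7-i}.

187

The convolution is the x^7 coefficient of A(x)B(x).
Σ = 2·8 + 1·7 + 3·6 + 4·5 + 7·4 + 11·3 + 18·2 + 29·1 = 187.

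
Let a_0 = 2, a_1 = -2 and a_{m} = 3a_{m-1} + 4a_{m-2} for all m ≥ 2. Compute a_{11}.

The ordinary generating function has denominator 1 - 3t - 4t^2.
Iterating the recurrence: a_0,…,a_{11} = 2, -2, 2, -2, 2, -2, 2, -2, 2, -2, 2, -2.

-2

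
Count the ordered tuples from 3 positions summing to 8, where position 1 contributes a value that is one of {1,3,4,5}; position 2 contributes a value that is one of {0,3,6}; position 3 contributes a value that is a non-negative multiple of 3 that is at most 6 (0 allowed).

2

The generating function for the choices is (x + x^3 + x^4 + x^5)·(1 + x^3 + x^6)·(1 + x^3 + x^6); the count is [x^8].
(x + x^3 + x^4 + x^5) has coefficients 0,1,0,1,1,1 for degrees 0…5.
(1 + x^3 + x^6) has coefficients 1,0,0,1,0,0,1,0,0 for degrees 0…8.
Finally multiplying by (1 + x^3 + x^6), the product of all factors after the first has coefficients 1,0,0,2,0,0,3,0,0 for degrees 0…8.
[x^8] = 1·0 + 1·0 + 1·0 + 1·2 = 2.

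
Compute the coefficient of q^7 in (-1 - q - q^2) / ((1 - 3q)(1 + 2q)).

-1857

The denominator gives the recurrence a_n = a_(n−1) + 6a_(n−2) for n ≥ 3; the numerator fixes a_0 = -1, a_1 = -2, a_2 = -9.
Iterating: -1, -2, -9, -21, -75, -201, -651, -1857, so a_7 = -1857.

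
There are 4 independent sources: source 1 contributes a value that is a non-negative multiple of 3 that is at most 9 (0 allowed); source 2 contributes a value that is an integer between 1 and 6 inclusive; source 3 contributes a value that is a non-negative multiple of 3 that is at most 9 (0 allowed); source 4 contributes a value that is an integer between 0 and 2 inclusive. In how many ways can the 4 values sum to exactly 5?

The generating function for the choices is (1 + z³ + z⁶ + z⁹)·(z + z² + z³ + z⁴ + z⁵ + z⁶)·(1 + z³ + z⁶ + z⁹)·(1 + z + z²); the count is [z⁵].
(1 + z³ + z⁶ + z⁹) has coefficients 1,0,0,1,0,0 for degrees 0…5.
(z + z² + z³ + z⁴ + z⁵ + z⁶) has coefficients 0,1,1,1,1,1 for degrees 0…5.
Multiplying by (1 + z³ + z⁶ + z⁹) gives running coefficients 0,1,1,1,2,2 for degrees 0…5.
Finally multiplying by (1 + z + z²), the product of all factors after the first has coefficients 0,1,2,3,4,5 for degrees 0…5.
[z⁵] = 1·5 + 1·2 = 7.

7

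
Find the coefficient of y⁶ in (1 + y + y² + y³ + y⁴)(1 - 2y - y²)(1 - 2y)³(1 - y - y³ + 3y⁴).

(1 + y + y² + y³ + y⁴) has coefficients 1,1,1,1,1 for degrees 0…4.
(1 - 2y - y²) has coefficients 1,-2,-1,0,0,0,0 for degrees 0…6.
Multiplying by (1 - 2y)³ gives running coefficients 1,-8,23,-26,4,8,0 for degrees 0…6.
Finally multiplying by (1 - y - y³ + 3y⁴), the product of all factors after the first has coefficients 1,-9,31,-50,41,-43,87 for degrees 0…6.
[y⁶] = 1·87 + 1·(-43) + 1·41 + 1·(-50) + 1·31 = 66.

66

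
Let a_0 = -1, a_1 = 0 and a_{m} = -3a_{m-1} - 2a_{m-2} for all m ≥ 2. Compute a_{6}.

The ordinary generating function has denominator 1 + 3x + 2x^2.
Iterating the recurrence: a_0,…,a_{6} = -1, 0, 2, -6, 14, -30, 62.

62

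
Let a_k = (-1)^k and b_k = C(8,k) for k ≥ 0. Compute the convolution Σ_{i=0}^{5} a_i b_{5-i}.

The convolution is the t^5 coefficient of A(t)B(t).
Σ = 1·56 − 1·70 + 1·56 − 1·28 + 1·8 − 1·1 = 21.

21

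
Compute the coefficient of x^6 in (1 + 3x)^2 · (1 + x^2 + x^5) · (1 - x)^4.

(1 + 3x)^2 has coefficients 1,6,9 for degrees 0…2.
(1 + x^2 + x^5) has coefficients 1,0,1,0,0,1,0 for degrees 0…6.
Finally multiplying by (1 - x)^4, the product of all factors after the first has coefficients 1,-4,7,-8,7,-3,-3 for degrees 0…6.
[x^6] = 1·(-3) + 6·(-3) + 9·7 = 42.

42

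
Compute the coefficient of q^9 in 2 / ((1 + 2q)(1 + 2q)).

-10240

The denominator gives the recurrence a_n = −4a_(n−1) − 4a_(n−2) for n ≥ 2; the numerator fixes a_0 = 2, a_1 = -8.
Iterating: 2, -8, 24, -64, 160, -384, 896, -2048, 4608, -10240, so a_9 = -10240.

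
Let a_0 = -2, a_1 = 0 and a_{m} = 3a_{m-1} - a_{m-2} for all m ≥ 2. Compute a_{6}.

The ordinary generating function has denominator 1 - 3x + x^2.
Iterating the recurrence: a_0,…,a_{6} = -2, 0, 2, 6, 16, 42, 110.

110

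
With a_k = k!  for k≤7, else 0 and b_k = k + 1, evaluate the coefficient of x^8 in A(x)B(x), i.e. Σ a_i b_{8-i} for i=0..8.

12907

Write out a_i and b_{8-i} for i = 0,…,8 and sum the products.
Σ = 1·9 + 1·8 + 2·7 + 6·6 + 24·5 + 120·4 + 720·3 + 5040·2 + 0·1 = 12907.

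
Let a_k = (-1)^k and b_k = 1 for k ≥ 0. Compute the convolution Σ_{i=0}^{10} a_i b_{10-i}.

This is [x^10] in the product of the two ordinary generating functions.
Σ = 1·1 − 1·1 + 1·1 − 1·1 + 1·1 − 1·1 + 1·1 − 1·1 + 1·1 − 1·1 + 1·1 = 1.

1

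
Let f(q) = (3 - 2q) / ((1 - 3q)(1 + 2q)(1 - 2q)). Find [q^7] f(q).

Partial fractions give a closed form: a_n = (21/5)·3^n + (4/5)·(-2)^n + (-2)·2^n.
At n = 7: a_7 = 8827.

8827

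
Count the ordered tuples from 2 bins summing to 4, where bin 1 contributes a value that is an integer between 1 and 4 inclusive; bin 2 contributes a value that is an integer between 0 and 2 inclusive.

3

The generating function for the choices is (x + x² + x³ + x⁴)·(1 + x + x²); the count is [x⁴].
(x + x² + x³ + x⁴) has coefficients 0,1,1,1,1 for degrees 0…4.
(1 + x + x²) has coefficients 1,1,1,0,0 for degrees 0…4.
[x⁴] = 1·0 + 1·1 + 1·1 + 1·1 = 3.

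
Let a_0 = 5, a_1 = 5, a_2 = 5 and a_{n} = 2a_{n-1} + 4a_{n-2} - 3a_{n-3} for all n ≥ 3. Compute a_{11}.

80595

The ordinary generating function has denominator 1 - 2y - 4y^2 + 3y^3.
Iterating the recurrence: a_0,…,a_{11} = 5, 5, 5, 15, 35, 115, 325, 1005, 2965, 8975, 26795, 80595.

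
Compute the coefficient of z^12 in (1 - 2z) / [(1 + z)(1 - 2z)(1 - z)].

The denominator gives the recurrence a_n = 2a_(n−1) + a_(n−2) − 2a_(n−3) for n ≥ 3; the numerator fixes a_0 = 1, a_1 = 0, a_2 = 1.
Iterating: 1, 0, 1, 0, 1, 0, 1, 0, 1, 0, 1, 0, 1, so a_12 = 1.

1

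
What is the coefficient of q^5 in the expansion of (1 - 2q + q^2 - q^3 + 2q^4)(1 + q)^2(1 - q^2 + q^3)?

2

(1 - 2q + q^2 - q^3 + 2q^4) has coefficients 1,-2,1,-1,2 for degrees 0…4.
(1 + q)^2 has coefficients 1,2,1,0,0,0 for degrees 0…5.
Finally multiplying by (1 - q^2 + q^3), the product of all factors after the first has coefficients 1,2,0,-1,1,1 for degrees 0…5.
[q^5] = 1·1 − 2·1 + 1·(-1) − 1·0 + 2·2 = 2.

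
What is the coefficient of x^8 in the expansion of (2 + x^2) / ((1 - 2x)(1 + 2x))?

The denominator gives the recurrence a_n = 4a_(n−2) for n ≥ 3; the numerator fixes a_0 = 2, a_1 = 0, a_2 = 9.
Iterating: 2, 0, 9, 0, 36, 0, 144, 0, 576, so a_8 = 576.

576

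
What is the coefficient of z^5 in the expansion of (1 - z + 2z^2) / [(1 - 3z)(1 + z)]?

161

The denominator gives the recurrence a_n = 2a_(n−1) + 3a_(n−2) for n ≥ 3; the numerator fixes a_0 = 1, a_1 = 1, a_2 = 7.
Iterating: 1, 1, 7, 17, 55, 161, so a_5 = 161.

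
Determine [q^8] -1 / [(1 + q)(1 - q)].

-1

The denominator gives the recurrence a_n = a_(n−2) for n ≥ 2; the numerator fixes a_0 = -1, a_1 = 0.
Iterating: -1, 0, -1, 0, -1, 0, -1, 0, -1, so a_8 = -1.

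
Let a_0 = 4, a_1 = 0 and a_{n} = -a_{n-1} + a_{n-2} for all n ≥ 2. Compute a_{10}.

The ordinary generating function has denominator 1 + q - q^2.
Iterating the recurrence: a_0,…,a_{10} = 4, 0, 4, -4, 8, -12, 20, -32, 52, -84, 136.

136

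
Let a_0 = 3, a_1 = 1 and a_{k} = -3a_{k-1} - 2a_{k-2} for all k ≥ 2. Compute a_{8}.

The ordinary generating function has denominator 1 + 3t + 2t^2.
Iterating the recurrence: a_0,…,a_{8} = 3, 1, -9, 25, -57, 121, -249, 505, -1017.

-1017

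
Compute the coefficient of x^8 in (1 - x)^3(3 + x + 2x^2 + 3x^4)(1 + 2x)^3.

(1 - x)^3 has coefficients 1,-3,3,-1 for degrees 0…3.
(3 + x + 2x^2 + 3x^4) has coefficients 3,1,2,0,3,0,0,0,0 for degrees 0…8.
Finally multiplying by (1 + 2x)^3, the product of all factors after the first has coefficients 3,19,44,48,35,34,36,24,0 for degrees 0…8.
[x^8] = 1·0 − 3·24 + 3·36 − 1·34 = 2.

2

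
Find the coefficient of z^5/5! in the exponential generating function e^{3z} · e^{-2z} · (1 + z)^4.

The EGF product rule gives c_5 = Σ_{k_1+k_2+k_3=5} C(5; k_1,k_2,k_3) · ∏ g_i(k_i), where e^{3z} gives (3)^k; e^{-2z} gives (-2)^k; (1+z)^4 gives the falling factorial (4)_k.
g_1(k) for k = 0…5: 1, 3, 9, 27, 81, 243.
g_2(k) for k = 0…5: 1, -2, 4, -8, 16, -32.
g_3(k) for k = 0…5: 1, 4, 12, 24, 24, 0.
First combine the last two factors: h(k) = Σ_j C(k,j)·g_2(j)·g_3(k−j) for k = 0…5: 1, 2, 0, -8, 8, 48.
c_5 = Σ_k C(5,k)·g_1(k)·h(5−k) = 1·1·48 + 5·3·8 + 10·9·(-8) + 5·81·2 + 1·243·1 = 48 + 120 − 720 + 810 + 243 = 501.

501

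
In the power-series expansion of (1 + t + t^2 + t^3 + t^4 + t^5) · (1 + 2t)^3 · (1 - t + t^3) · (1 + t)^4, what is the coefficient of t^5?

155

(1 + t + t^2 + t^3 + t^4 + t^5) has coefficients 1,1,1,1,1,1 for degrees 0…5.
(1 + 2t)^3 has coefficients 1,6,12,8,0,0 for degrees 0…5.
Multiplying by (1 - t + t^3) gives running coefficients 1,5,6,-3,-2,12 for degrees 0…5.
Finally multiplying by (1 + t)^4, the product of all factors after the first has coefficients 1,9,32,55,43,15 for degrees 0…5.
[t^5] = 1·15 + 1·43 + 1·55 + 1·32 + 1·9 + 1·1 = 155.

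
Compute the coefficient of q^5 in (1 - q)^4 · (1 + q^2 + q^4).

(1 - q)^4 has coefficients 1,-4,6,-4,1 for degrees 0…4.
(1 + q^2 + q^4) has coefficients 1,0,1,0,1,0 for degrees 0…5.
[q^5] = 1·0 − 4·1 + 6·0 − 4·1 + 1·0 = -8.

-8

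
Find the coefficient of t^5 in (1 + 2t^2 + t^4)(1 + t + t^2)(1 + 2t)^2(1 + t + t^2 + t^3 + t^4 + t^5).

79

(1 + 2t^2 + t^4) has coefficients 1,0,2,0,1 for degrees 0…4.
(1 + t + t^2) has coefficients 1,1,1,0,0,0 for degrees 0…5.
Multiplying by (1 + 2t)^2 gives running coefficients 1,5,9,8,4,0 for degrees 0…5.
Finally multiplying by (1 + t + t^2 + t^3 + t^4 + t^5), the product of all factors after the first has coefficients 1,6,15,23,27,27 for degrees 0…5.
[t^5] = 1·27 + 2·23 + 1·6 = 79.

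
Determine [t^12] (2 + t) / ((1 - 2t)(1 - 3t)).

Partial fractions give a closed form: a_n = (-5)·2^n + (7)·3^n.
At n = 12: a_12 = 3699607.

3699607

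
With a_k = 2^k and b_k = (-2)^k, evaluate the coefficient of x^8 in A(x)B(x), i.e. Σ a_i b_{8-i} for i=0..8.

This is [x^8] in the product of the two ordinary generating functions.
Σ = 1·256 + 2·(-128) + 4·64 + 8·(-32) + 16·16 + 32·(-8) + 64·4 + 128·(-2) + 256·1 = 256.

256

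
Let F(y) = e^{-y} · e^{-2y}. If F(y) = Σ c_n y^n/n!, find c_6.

729

The EGF product rule gives c_6 = Σ_{k_1+k_2=6} C(6; k_1,k_2) · ∏ g_i(k_i), where e^{-y} gives (-1)^k; e^{-2y} gives (-2)^k.
g_1(k) for k = 0…6: 1, -1, 1, -1, 1, -1, 1.
g_2(k) for k = 0…6: 1, -2, 4, -8, 16, -32, 64.
c_6 = Σ_k C(6,k)·g_1(k)·g_2(6−k) = 1·1·64 + 6·(-1)·(-32) + 15·1·16 + 20·(-1)·(-8) + 15·1·4 + 6·(-1)·(-2) + 1·1·1 = 64 + 192 + 240 + 160 + 60 + 12 + 1 = 729.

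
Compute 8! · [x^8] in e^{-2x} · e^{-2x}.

65536

The EGF product rule gives c_8 = Σ_{k_1+k_2=8} C(8; k_1,k_2) · ∏ g_i(k_i), where e^{-2x} gives (-2)^k; e^{-2x} gives (-2)^k.
g_1(k) for k = 0…8: 1, -2, 4, -8, 16, -32, 64, -128, 256.
g_2(k) for k = 0…8: 1, -2, 4, -8, 16, -32, 64, -128, 256.
c_8 = Σ_k C(8,k)·g_1(k)·g_2(8−k) = 1·1·256 + 8·(-2)·(-128) + 28·4·64 + 56·(-8)·(-32) + 70·16·16 + 56·(-32)·(-8) + 28·64·4 + 8·(-128)·(-2) + 1·256·1 = 256 + 2048 + 7168 + 14336 + 17920 + 14336 + 7168 + 2048 + 256 = 65536.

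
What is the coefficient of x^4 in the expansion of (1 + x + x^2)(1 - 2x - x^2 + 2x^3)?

(1 + x + x^2) has coefficients 1,1,1 for degrees 0…2.
(1 - 2x - x^2 + 2x^3) has coefficients 1,-2,-1,2,0 for degrees 0…4.
[x^4] = 1·0 + 1·2 + 1·(-1) = 1.

1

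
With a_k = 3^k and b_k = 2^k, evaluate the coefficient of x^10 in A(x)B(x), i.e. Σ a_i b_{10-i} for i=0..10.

Write out a_i and b_{10-i} for i = 0,…,10 and sum the products.
Σ = 1·1024 + 3·512 + 9·256 + 27·128 + 81·64 + 243·32 + 729·16 + 2187·8 + 6561·4 + 19683·2 + 59049·1 = 175099.

175099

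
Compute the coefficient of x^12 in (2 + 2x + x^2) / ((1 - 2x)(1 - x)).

The denominator gives the recurrence a_n = 3a_(n−1) − 2a_(n−2) for n ≥ 3; the numerator fixes a_0 = 2, a_1 = 8, a_2 = 21.
Iterating: 2, 8, 21, 47, 99, 203, 411, 827, 1659, 3323, 6651, 13307, 26619, so a_12 = 26619.

26619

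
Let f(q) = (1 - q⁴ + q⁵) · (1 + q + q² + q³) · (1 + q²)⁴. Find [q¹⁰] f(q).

(1 - q⁴ + q⁵) has coefficients 1,0,0,0,-1,1 for degrees 0…5.
(1 + q + q² + q³) has coefficients 1,1,1,1,0,0,0,0,0,0,0 for degrees 0…10.
Finally multiplying by (1 + q²)⁴, the product of all factors after the first has coefficients 1,1,5,5,10,10,10,10,5,5,1 for degrees 0…10.
[q¹⁰] = 1·1 − 1·10 + 1·10 = 1.

1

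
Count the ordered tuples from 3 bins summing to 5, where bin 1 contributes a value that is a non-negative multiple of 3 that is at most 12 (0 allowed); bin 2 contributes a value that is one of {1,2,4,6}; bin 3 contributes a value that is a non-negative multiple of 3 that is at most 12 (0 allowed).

2

The generating function for the choices is (1 + x^3 + x^6 + x^9 + x^12)·(x + x^2 + x^4 + x^6)·(1 + x^3 + x^6 + x^9 + x^12); the count is [x^5].
(1 + x^3 + x^6 + x^9 + x^12) has coefficients 1,0,0,1,0,0 for degrees 0…5.
(x + x^2 + x^4 + x^6) has coefficients 0,1,1,0,1,0 for degrees 0…5.
Finally multiplying by (1 + x^3 + x^6 + x^9 + x^12), the product of all factors after the first has coefficients 0,1,1,0,2,1 for degrees 0…5.
[x^5] = 1·1 + 1·1 = 2.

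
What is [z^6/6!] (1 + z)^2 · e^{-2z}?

160

The EGF product rule gives c_6 = Σ_{k_1+k_2=6} C(6; k_1,k_2) · ∏ g_i(k_i), where (1+z)^2 gives the falling factorial (2)_k; e^{-2z} gives (-2)^k.
g_1(k) for k = 0…6: 1, 2, 2, 0, 0, 0, 0.
g_2(k) for k = 0…6: 1, -2, 4, -8, 16, -32, 64.
c_6 = Σ_k C(6,k)·g_1(k)·g_2(6−k) = 1·1·64 + 6·2·(-32) + 15·2·16 = 64 − 384 + 480 = 160.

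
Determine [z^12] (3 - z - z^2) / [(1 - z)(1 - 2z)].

18431

The denominator gives the recurrence a_n = 3a_(n−1) − 2a_(n−2) for n ≥ 3; the numerator fixes a_0 = 3, a_1 = 8, a_2 = 17.
Iterating: 3, 8, 17, 35, 71, 143, 287, 575, 1151, 2303, 4607, 9215, 18431, so a_12 = 18431.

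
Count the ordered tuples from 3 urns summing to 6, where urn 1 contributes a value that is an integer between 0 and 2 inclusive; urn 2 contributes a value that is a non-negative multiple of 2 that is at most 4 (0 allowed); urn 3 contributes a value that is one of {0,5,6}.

The generating function for the choices is (1 + t + t²)·(1 + t² + t⁴)·(1 + t⁵ + t⁶); the count is [t⁶].
(1 + t + t²) has coefficients 1,1,1 for degrees 0…2.
(1 + t² + t⁴) has coefficients 1,0,1,0,1,0,0 for degrees 0…6.
Finally multiplying by (1 + t⁵ + t⁶), the product of all factors after the first has coefficients 1,0,1,0,1,1,1 for degrees 0…6.
[t⁶] = 1·1 + 1·1 + 1·1 = 3.

3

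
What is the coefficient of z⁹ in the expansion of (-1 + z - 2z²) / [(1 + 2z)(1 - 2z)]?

256

The denominator gives the recurrence a_n = 4a_(n−2) for n ≥ 3; the numerator fixes a_0 = -1, a_1 = 1, a_2 = -6.
Iterating: -1, 1, -6, 4, -24, 16, -96, 64, -384, 256, so a_9 = 256.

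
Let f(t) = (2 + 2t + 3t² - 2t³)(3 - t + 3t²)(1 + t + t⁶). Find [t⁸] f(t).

(2 + 2t + 3t² - 2t³) has coefficients 2,2,3,-2 for degrees 0…3.
(3 - t + 3t²) has coefficients 3,-1,3,0,0,0,0,0,0 for degrees 0…8.
Finally multiplying by (1 + t + t⁶), the product of all factors after the first has coefficients 3,2,2,3,0,0,3,-1,3 for degrees 0…8.
[t⁸] = 2·3 + 2·(-1) + 3·3 − 2·0 = 13.

13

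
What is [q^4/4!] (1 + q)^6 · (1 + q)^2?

1680

The EGF product rule gives c_4 = Σ_{k_1+k_2=4} C(4; k_1,k_2) · ∏ g_i(k_i), where (1+q)^6 gives the falling factorial (6)_k; (1+q)^2 gives the falling factorial (2)_k.
g_1(k) for k = 0…4: 1, 6, 30, 120, 360.
g_2(k) for k = 0…4: 1, 2, 2, 0, 0.
c_4 = Σ_k C(4,k)·g_1(k)·g_2(4−k) = 6·30·2 + 4·120·2 + 1·360·1 = 360 + 960 + 360 = 1680.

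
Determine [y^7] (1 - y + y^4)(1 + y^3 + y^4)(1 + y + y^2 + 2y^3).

2

(1 - y + y^4) has coefficients 1,-1,0,0,1 for degrees 0…4.
(1 + y^3 + y^4) has coefficients 1,0,0,1,1,0,0,0 for degrees 0…7.
Finally multiplying by (1 + y + y^2 + 2y^3), the product of all factors after the first has coefficients 1,1,1,3,2,2,3,2 for degrees 0…7.
[y^7] = 1·2 − 1·3 + 1·3 = 2.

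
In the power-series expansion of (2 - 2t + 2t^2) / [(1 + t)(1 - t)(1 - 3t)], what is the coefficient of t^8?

Partial fractions give a closed form: a_n = (3/4)·(-1)^n + (-1/2)·1^n + (7/4)·3^n.
At n = 8: a_8 = 11482.

11482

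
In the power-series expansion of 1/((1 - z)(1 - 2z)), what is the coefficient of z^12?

8191

The denominator gives the recurrence a_n = 3a_(n−1) − 2a_(n−2) for n ≥ 2; the numerator fixes a_0 = 1, a_1 = 3.
Iterating: 1, 3, 7, 15, 31, 63, 127, 255, 511, 1023, 2047, 4095, 8191, so a_12 = 8191.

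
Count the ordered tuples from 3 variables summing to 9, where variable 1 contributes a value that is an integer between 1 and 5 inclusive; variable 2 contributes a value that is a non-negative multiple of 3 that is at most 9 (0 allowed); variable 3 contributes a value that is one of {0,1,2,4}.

The generating function for the choices is (t + t² + t³ + t⁴ + t⁵)·(1 + t³ + t⁶ + t⁹)·(1 + t + t² + t⁴); the count is [t⁹].
(t + t² + t³ + t⁴ + t⁵) has coefficients 0,1,1,1,1,1 for degrees 0…5.
(1 + t³ + t⁶ + t⁹) has coefficients 1,0,0,1,0,0,1,0,0,1 for degrees 0…9.
Finally multiplying by (1 + t + t² + t⁴), the product of all factors after the first has coefficients 1,1,1,1,2,1,1,2,1,1 for degrees 0…9.
[t⁹] = 1·1 + 1·2 + 1·1 + 1·1 + 1·2 = 7.

7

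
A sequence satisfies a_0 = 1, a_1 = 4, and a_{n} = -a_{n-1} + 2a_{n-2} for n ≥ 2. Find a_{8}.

The ordinary generating function has denominator 1 + x - 2x^2.
Iterating the recurrence: a_0,…,a_{8} = 1, 4, -2, 10, -14, 34, -62, 130, -254.

-254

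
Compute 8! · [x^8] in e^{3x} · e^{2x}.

390625

The EGF product rule gives c_8 = Σ_{k_1+k_2=8} C(8; k_1,k_2) · ∏ g_i(k_i), where e^{3x} gives (3)^k; e^{2x} gives (2)^k.
g_1(k) for k = 0…8: 1, 3, 9, 27, 81, 243, 729, 2187, 6561.
g_2(k) for k = 0…8: 1, 2, 4, 8, 16, 32, 64, 128, 256.
c_8 = Σ_k C(8,k)·g_1(k)·g_2(8−k) = 1·1·256 + 8·3·128 + 28·9·64 + 56·27·32 + 70·81·16 + 56·243·8 + 28·729·4 + 8·2187·2 + 1·6561·1 = 256 + 3072 + 16128 + 48384 + 90720 + 108864 + 81648 + 34992 + 6561 = 390625.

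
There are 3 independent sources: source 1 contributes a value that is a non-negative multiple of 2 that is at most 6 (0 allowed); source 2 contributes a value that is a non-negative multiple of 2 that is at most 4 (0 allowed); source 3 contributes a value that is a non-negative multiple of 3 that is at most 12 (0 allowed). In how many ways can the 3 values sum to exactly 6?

The generating function for the choices is (1 + t^2 + t^4 + t^6)·(1 + t^2 + t^4)·(1 + t^3 + t^6 + t^9 + t^12); the count is [t^6].
(1 + t^2 + t^4 + t^6) has coefficients 1,0,1,0,1,0,1 for degrees 0…6.
(1 + t^2 + t^4) has coefficients 1,0,1,0,1,0,0 for degrees 0…6.
Finally multiplying by (1 + t^3 + t^6 + t^9 + t^12), the product of all factors after the first has coefficients 1,0,1,1,1,1,1 for degrees 0…6.
[t^6] = 1·1 + 1·1 + 1·1 + 1·1 = 4.

4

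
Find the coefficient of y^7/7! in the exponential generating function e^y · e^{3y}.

The EGF product rule gives c_7 = Σ_{k_1+k_2=7} C(7; k_1,k_2) · ∏ g_i(k_i), where e^y gives (1)^k; e^{3y} gives (3)^k.
g_1(k) for k = 0…7: 1, 1, 1, 1, 1, 1, 1, 1.
g_2(k) for k = 0…7: 1, 3, 9, 27, 81, 243, 729, 2187.
c_7 = Σ_k C(7,k)·g_1(k)·g_2(7−k) = 1·1·2187 + 7·1·729 + 21·1·243 + 35·1·81 + 35·1·27 + 21·1·9 + 7·1·3 + 1·1·1 = 2187 + 5103 + 5103 + 2835 + 945 + 189 + 21 + 1 = 16384.

16384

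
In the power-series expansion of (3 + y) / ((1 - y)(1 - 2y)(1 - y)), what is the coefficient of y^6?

861

The denominator gives the recurrence a_n = 4a_(n−1) − 5a_(n−2) + 2a_(n−3) for n ≥ 3; the numerator fixes a_0 = 3, a_1 = 13, a_2 = 37.
Iterating: 3, 13, 37, 89, 197, 417, 861, so a_6 = 861.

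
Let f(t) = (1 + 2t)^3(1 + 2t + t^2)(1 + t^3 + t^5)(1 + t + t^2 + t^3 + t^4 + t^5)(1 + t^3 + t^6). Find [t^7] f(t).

351

(1 + 2t)^3 has coefficients 1,6,12,8 for degrees 0…3.
(1 + 2t + t^2) has coefficients 1,2,1,0,0,0,0,0 for degrees 0…7.
Multiplying by (1 + t^3 + t^5) gives running coefficients 1,2,1,1,2,2,2,1 for degrees 0…7.
Multiplying by (1 + t + t^2 + t^3 + t^4 + t^5) gives running coefficients 1,3,4,5,7,9,10,9 for degrees 0…7.
Finally multiplying by (1 + t^3 + t^6), the product of all factors after the first has coefficients 1,3,4,6,10,13,16,19 for degrees 0…7.
[t^7] = 1·19 + 6·16 + 12·13 + 8·10 = 351.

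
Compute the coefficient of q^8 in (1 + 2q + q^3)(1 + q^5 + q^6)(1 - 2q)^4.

(1 + 2q + q^3) has coefficients 1,2,0,1 for degrees 0…3.
(1 + q^5 + q^6) has coefficients 1,0,0,0,0,1,1,0,0 for degrees 0…8.
Finally multiplying by (1 - 2q)^4, the product of all factors after the first has coefficients 1,-8,24,-32,16,1,-7,16,-8 for degrees 0…8.
[q^8] = 1·(-8) + 2·16 + 1·1 = 25.

25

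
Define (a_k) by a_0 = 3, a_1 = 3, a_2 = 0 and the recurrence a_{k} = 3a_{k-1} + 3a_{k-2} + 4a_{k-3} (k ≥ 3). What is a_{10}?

299595

The ordinary generating function has denominator 1 - 3q - 3q^2 - 4q^3.
Iterating the recurrence: a_0,…,a_{10} = 3, 3, 0, 21, 75, 288, 1173, 4683, 18720, 74901, 299595.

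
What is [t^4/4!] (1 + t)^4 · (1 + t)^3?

The EGF product rule gives c_4 = Σ_{k_1+k_2=4} C(4; k_1,k_2) · ∏ g_i(k_i), where (1+t)^4 gives the falling factorial (4)_k; (1+t)^3 gives the falling factorial (3)_k.
g_1(k) for k = 0…4: 1, 4, 12, 24, 24.
g_2(k) for k = 0…4: 1, 3, 6, 6, 0.
c_4 = Σ_k C(4,k)·g_1(k)·g_2(4−k) = 4·4·6 + 6·12·6 + 4·24·3 + 1·24·1 = 96 + 432 + 288 + 24 = 840.

840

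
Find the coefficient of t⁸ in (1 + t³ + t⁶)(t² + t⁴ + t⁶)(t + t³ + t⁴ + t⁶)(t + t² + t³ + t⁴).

6

(1 + t³ + t⁶) has coefficients 1,0,0,1,0,0,1 for degrees 0…6.
(t² + t⁴ + t⁶) has coefficients 0,0,1,0,1,0,1,0,0 for degrees 0…8.
Multiplying by (t + t³ + t⁴ + t⁶) gives running coefficients 0,0,0,1,0,2,1,2,2 for degrees 0…8.
Finally multiplying by (t + t² + t³ + t⁴), the product of all factors after the first has coefficients 0,0,0,0,1,1,3,4,5 for degrees 0…8.
[t⁸] = 1·5 + 1·1 + 1·0 = 6.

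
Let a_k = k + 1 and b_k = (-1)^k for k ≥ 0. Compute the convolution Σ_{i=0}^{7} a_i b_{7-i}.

Write out a_i and b_{7-i} for i = 0,…,7 and sum the products.
Σ = 1·(-1) + 2·1 + 3·(-1) + 4·1 + 5·(-1) + 6·1 + 7·(-1) + 8·1 = 4.

4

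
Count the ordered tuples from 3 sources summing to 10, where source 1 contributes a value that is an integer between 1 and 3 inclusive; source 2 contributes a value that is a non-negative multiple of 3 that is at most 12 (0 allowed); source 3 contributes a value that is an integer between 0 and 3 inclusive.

4

The generating function for the choices is (z + z^2 + z^3)·(1 + z^3 + z^6 + z^9 + z^12)·(1 + z + z^2 + z^3); the count is [z^10].
(z + z^2 + z^3) has coefficients 0,1,1,1 for degrees 0…3.
(1 + z^3 + z^6 + z^9 + z^12) has coefficients 1,0,0,1,0,0,1,0,0,1,0 for degrees 0…10.
Finally multiplying by (1 + z + z^2 + z^3), the product of all factors after the first has coefficients 1,1,1,2,1,1,2,1,1,2,1 for degrees 0…10.
[z^10] = 1·2 + 1·1 + 1·1 = 4.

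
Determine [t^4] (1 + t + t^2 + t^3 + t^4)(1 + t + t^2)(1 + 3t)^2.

(1 + t + t^2 + t^3 + t^4) has coefficients 1,1,1,1,1 for degrees 0…4.
(1 + t + t^2) has coefficients 1,1,1,0,0 for degrees 0…4.
Finally multiplying by (1 + 3t)^2, the product of all factors after the first has coefficients 1,7,16,15,9 for degrees 0…4.
[t^4] = 1·9 + 1·15 + 1·16 + 1·7 + 1·1 = 48.

48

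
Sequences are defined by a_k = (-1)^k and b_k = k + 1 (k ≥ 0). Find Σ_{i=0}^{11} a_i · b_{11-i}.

6

This is [x^11] in the product of the two ordinary generating functions.
Σ = 1·12 − 1·11 + 1·10 − 1·9 + 1·8 − 1·7 + 1·6 − 1·5 + 1·4 − 1·3 + 1·2 − 1·1 = 6.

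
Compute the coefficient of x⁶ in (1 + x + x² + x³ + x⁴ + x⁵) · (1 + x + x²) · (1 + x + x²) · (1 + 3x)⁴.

(1 + x + x² + x³ + x⁴ + x⁵) has coefficients 1,1,1,1,1,1 for degrees 0…5.
(1 + x + x²) has coefficients 1,1,1,0,0,0,0 for degrees 0…6.
Multiplying by (1 + x + x²) gives running coefficients 1,2,3,2,1,0,0 for degrees 0…6.
Finally multiplying by (1 + 3x)⁴, the product of all factors after the first has coefficients 1,14,81,254,484,606,513 for degrees 0…6.
[x⁶] = 1·513 + 1·606 + 1·484 + 1·254 + 1·81 + 1·14 = 1952.

1952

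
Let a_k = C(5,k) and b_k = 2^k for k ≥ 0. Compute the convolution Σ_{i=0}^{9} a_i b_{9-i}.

3888

Write out a_i and b_{9-i} for i = 0,…,9 and sum the products.
Σ = 1·512 + 5·256 + 10·128 + 10·64 + 5·32 + 1·16 + 0·8 + 0·4 + 0·2 + 0·1 = 3888.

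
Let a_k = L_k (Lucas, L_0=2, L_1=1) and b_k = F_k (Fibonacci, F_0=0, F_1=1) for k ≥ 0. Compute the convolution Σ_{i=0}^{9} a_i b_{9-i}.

340

Write out a_i and b_{9-i} for i = 0,…,9 and sum the products.
Σ = 2·34 + 1·21 + 3·13 + 4·8 + 7·5 + 11·3 + 18·2 + 29·1 + 47·1 + 76·0 = 340.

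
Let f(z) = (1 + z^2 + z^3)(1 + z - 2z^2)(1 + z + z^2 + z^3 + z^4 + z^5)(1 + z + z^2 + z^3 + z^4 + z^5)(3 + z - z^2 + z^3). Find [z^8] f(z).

(1 + z^2 + z^3) has coefficients 1,0,1,1 for degrees 0…3.
(1 + z - 2z^2) has coefficients 1,1,-2,0,0,0,0,0,0 for degrees 0…8.
Multiplying by (1 + z + z^2 + z^3 + z^4 + z^5) gives running coefficients 1,2,0,0,0,0,-1,-2,0 for degrees 0…8.
Multiplying by (1 + z + z^2 + z^3 + z^4 + z^5) gives running coefficients 1,3,3,3,3,3,1,-3,-3 for degrees 0…8.
Finally multiplying by (3 + z - z^2 + z^3), the product of all factors after the first has coefficients 3,10,11,10,12,12,6,-8,-10 for degrees 0…8.
[z^8] = 1·(-10) + 1·6 + 1·12 = 8.

8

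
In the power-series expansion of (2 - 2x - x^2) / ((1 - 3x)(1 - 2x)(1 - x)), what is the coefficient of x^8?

Partial fractions give a closed form: a_n = (11/2)·3^n + (-3)·2^n + (-1/2)·1^n.
At n = 8: a_8 = 35317.

35317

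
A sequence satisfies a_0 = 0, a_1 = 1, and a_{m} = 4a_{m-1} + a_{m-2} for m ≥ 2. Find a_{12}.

7465176

The ordinary generating function has denominator 1 - 4z - z^2.
Iterating the recurrence: a_0,…,a_{12} = 0, 1, 4, 17, 72, 305, 1292, 5473, 23184, 98209, 416020, 1762289, 7465176.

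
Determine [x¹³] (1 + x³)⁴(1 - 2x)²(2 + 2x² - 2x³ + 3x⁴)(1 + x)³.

12

(1 + x³)⁴ has coefficients 1,0,0,4,0,0,6,0,0,4,0,0,1 for degrees 0…12.
(1 - 2x)² has coefficients 1,-4,4,0,0,0,0,0,0,0,0,0,0,0 for degrees 0…13.
Multiplying by (2 + 2x² - 2x³ + 3x⁴) gives running coefficients 2,-8,10,-10,19,-20,12,0,0,0,0,0,0,0 for degrees 0…13.
Finally multiplying by (1 + x)³, the product of all factors after the first has coefficients 2,-2,-8,-2,11,17,-1,-5,16,12,0,0,0,0 for degrees 0…13.
[x¹³] = 1·0 + 4·0 + 6·(-5) + 4·11 + 1·(-2) = 12.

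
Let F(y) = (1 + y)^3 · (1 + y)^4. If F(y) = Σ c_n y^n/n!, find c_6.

5040

The EGF product rule gives c_6 = Σ_{k_1+k_2=6} C(6; k_1,k_2) · ∏ g_i(k_i), where (1+y)^3 gives the falling factorial (3)_k; (1+y)^4 gives the falling factorial (4)_k.
g_1(k) for k = 0…6: 1, 3, 6, 6, 0, 0, 0.
g_2(k) for k = 0…6: 1, 4, 12, 24, 24, 0, 0.
c_6 = Σ_k C(6,k)·g_1(k)·g_2(6−k) = 15·6·24 + 20·6·24 = 2160 + 2880 = 5040.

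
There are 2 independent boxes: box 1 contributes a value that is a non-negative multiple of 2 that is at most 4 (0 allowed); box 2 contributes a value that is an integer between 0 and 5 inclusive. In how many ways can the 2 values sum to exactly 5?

The generating function for the choices is (1 + y² + y⁴)·(1 + y + y² + y³ + y⁴ + y⁵); the count is [y⁵].
(1 + y² + y⁴) has coefficients 1,0,1,0,1 for degrees 0…4.
(1 + y + y² + y³ + y⁴ + y⁵) has coefficients 1,1,1,1,1,1 for degrees 0…5.
[y⁵] = 1·1 + 1·1 + 1·1 = 3.

3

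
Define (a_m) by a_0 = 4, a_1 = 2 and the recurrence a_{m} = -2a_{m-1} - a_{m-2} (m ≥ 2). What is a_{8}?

The ordinary generating function has denominator 1 + 2x + x^2.
Iterating the recurrence: a_0,…,a_{8} = 4, 2, -8, 14, -20, 26, -32, 38, -44.

-44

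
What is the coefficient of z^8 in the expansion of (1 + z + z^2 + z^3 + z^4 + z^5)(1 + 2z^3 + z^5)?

3

(1 + z + z^2 + z^3 + z^4 + z^5) has coefficients 1,1,1,1,1,1 for degrees 0…5.
(1 + 2z^3 + z^5) has coefficients 1,0,0,2,0,1,0,0,0 for degrees 0…8.
[z^8] = 1·0 + 1·0 + 1·0 + 1·1 + 1·0 + 1·2 = 3.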